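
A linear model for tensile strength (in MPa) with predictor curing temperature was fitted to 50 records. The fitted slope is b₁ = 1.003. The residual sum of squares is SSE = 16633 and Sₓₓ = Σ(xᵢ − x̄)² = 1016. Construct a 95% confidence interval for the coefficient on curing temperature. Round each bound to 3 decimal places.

MSE = SSE/(n − 2) = 16633/48 = 346.521.
SE(b₁) = √(MSE/Sₓₓ) = √(346.521/1016) = 0.584007.
df = n − 2 = 48.
t* = t_{0.025, 48} = 2.010635.
Margin = t* × SE = 2.010635 × 0.584007 = 1.17422.
CI: 1.003 ± 1.17422 → (-0.171, 2.177).
With 95% confidence, each one-unit increase in curing temperature is associated with a change of between -0.171 and 2.177 MPa in tensile strength.

(-0.171, 2.177)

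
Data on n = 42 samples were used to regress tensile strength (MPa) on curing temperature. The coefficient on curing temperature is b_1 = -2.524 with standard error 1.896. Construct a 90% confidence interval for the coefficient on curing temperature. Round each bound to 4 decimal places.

(-5.7166, 0.6686)

df = n − 2 = 42 − 2 = 40.
t* = t_{0.05, 40} = 1.683851.
Margin = t* × SE = 1.683851 × 1.896 = 3.192582.
CI: -2.524 ± 3.192582 → (-5.7166, 0.6686).
With 90% confidence, each one-unit increase in curing temperature is associated with a change of between -5.7166 and 0.6686 MPa in tensile strength.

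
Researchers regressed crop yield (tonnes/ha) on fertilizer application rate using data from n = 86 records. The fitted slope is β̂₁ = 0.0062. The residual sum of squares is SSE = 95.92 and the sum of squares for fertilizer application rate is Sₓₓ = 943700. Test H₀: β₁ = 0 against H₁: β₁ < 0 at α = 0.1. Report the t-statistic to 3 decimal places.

t = 5.636

MSE = SSE/(n − 2) = 95.92/84 = 1.1419.
SE(β̂₁) = √(MSE/Sₓₓ) = √(1.1419/943700) = 0.00110001.
t = 0.0062 / 0.00110001 = 5.636.
df = n − 2 = 84.
One-sided p ≈ 1.0000, which is ≥ 0.1, so fail to reject H₀.
The data do not give significant evidence that the true slope on fertilizer application rate is negative.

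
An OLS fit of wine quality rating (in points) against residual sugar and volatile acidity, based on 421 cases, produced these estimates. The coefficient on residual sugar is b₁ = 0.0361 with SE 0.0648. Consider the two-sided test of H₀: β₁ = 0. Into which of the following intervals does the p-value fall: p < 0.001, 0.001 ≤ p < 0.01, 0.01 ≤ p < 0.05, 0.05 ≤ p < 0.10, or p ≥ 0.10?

t = 0.0361 / 0.0648 = 0.557.
df = n − k − 1 = 421 − 2 − 1 = 418.
Two-sided p = 2·P(T_{418} > |t|) ≈ 0.5778.
So p ≥ 0.10.

p ≥ 0.10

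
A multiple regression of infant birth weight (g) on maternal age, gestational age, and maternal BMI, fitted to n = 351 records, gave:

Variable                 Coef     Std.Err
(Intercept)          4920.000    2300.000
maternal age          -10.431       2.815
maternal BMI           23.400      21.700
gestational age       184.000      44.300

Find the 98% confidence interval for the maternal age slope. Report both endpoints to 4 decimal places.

(-17.0101, -3.8519)

Read off: b = -10.431, SE = 2.815 for maternal age.
df = n − k − 1 = 351 − 3 − 1 = 347.
t* = t_{0.01, 347} = 2.337142.
Margin = t* × SE = 2.337142 × 2.815 = 6.579055.
CI: -10.431 ± 6.579055 → (-17.0101, -3.8519).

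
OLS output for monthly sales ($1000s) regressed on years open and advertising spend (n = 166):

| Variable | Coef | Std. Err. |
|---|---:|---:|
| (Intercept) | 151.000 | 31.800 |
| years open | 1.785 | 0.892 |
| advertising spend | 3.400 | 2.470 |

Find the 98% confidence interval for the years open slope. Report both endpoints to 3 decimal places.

Read off: b = 1.785, SE = 0.892 for years open.
df = n − k − 1 = 166 − 2 − 1 = 163.
t* = t_{0.01, 163} = 2.349442.
Margin = t* × SE = 2.349442 × 0.892 = 2.09570.
CI: 1.785 ± 2.09570 → (-0.311, 3.881).

(-0.311, 3.881)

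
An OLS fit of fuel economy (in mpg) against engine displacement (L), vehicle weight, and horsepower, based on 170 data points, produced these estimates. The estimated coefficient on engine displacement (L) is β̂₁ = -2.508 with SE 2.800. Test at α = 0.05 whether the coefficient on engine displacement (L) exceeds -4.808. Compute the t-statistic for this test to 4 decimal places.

H₀: β₁ = -4.808 vs H₁: β₁ > -4.808.
t = (β̂₁ − β₁⁰)/SE = (-2.508 − (-4.808)) / 2.800 = 0.8214.
df = n − k − 1 = 170 − 3 − 1 = 166.
One-sided p ≈ 0.2063, which is ≥ 0.05, so fail to reject H₀.
The data do not give significant evidence that the true slope on engine displacement (L) exceeds -4.808 mpg per unit, holding the other predictors fixed.

t = 0.8214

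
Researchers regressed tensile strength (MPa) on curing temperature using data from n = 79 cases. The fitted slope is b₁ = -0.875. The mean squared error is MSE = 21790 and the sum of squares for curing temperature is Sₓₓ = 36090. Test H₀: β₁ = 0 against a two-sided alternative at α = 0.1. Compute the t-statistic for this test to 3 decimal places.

t = -1.126

SE(b₁) = √(MSE/Sₓₓ) = √(21790/36090) = 0.777025.
t = -0.875 / 0.777025 = -1.126.
df = n − 2 = 77.
Two-sided p ≈ 0.2636, which is ≥ 0.1, so fail to reject H₀.
The data do not give significant evidence of an association between curing temperature and tensile strength.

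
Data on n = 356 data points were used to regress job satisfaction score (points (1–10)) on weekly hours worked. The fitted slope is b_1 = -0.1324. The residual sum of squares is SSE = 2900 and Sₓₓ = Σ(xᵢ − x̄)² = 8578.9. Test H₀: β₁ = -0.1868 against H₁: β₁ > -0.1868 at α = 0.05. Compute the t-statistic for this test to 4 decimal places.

t = 1.7604

MSE = SSE/(n − 2) = 2900/354 = 8.19209.
SE(b_1) = √(MSE/Sₓₓ) = √(8.19209/8578.9) = 0.0309016.
t = (-0.1324 − (-0.1868)) / 0.0309016 = 1.7604.
df = n − 2 = 354.
One-sided p ≈ 0.0396, which is < 0.05, so reject H₀.
There is evidence that the true slope on weekly hours worked exceeds -0.1868 points (1–10) per unit.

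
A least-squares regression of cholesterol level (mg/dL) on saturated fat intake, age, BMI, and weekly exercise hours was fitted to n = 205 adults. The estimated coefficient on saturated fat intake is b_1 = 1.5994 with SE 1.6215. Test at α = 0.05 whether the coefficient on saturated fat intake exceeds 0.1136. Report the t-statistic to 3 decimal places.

t = 0.916

H₀: β₁ = 0.1136 vs H₁: β₁ > 0.1136.
t = (b_1 − β₁⁰)/SE = (1.5994 − 0.1136) / 1.6215 = 0.916.
df = n − k − 1 = 205 − 4 − 1 = 200.
One-sided p ≈ 0.1803, which is ≥ 0.05, so fail to reject H₀.
The data do not give significant evidence that the true slope on saturated fat intake exceeds 0.1136 mg/dL per unit, holding the other predictors fixed.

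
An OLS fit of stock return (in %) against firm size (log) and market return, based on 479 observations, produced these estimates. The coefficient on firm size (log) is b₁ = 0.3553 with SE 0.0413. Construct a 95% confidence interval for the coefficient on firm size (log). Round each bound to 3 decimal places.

(0.274, 0.436)

df = n − k − 1 = 479 − 2 − 1 = 476.
t* = t_{0.025, 476} = 1.96496.
Margin = t* × SE = 1.96496 × 0.0413 = 0.08115.
CI: 0.3553 ± 0.08115 → (0.274, 0.436).
With 95% confidence, each one-unit increase in firm size (log) is associated with a change of between 0.274 and 0.436 % in stock return, holding the other predictors fixed.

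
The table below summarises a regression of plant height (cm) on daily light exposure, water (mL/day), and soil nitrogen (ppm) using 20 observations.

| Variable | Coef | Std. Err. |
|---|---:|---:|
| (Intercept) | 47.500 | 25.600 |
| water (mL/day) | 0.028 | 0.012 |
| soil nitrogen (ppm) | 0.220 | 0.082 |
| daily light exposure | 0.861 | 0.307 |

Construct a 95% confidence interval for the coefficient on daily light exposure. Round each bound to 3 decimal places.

(0.210, 1.512)

Read off: b = 0.861, SE = 0.307 for daily light exposure.
df = n − k − 1 = 20 − 3 − 1 = 16.
t* = t_{0.025, 16} = 2.119905.
Margin = t* × SE = 2.119905 × 0.307 = 0.65081.
CI: 0.861 ± 0.65081 → (0.210, 1.512).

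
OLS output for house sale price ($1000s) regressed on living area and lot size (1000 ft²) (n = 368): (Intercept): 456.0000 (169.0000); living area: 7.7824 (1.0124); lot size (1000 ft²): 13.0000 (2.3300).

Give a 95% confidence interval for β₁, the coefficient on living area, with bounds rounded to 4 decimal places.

(5.7915, 9.7733)

Read off: b = 7.7824, SE = 1.0124 for living area.
df = n − k − 1 = 368 − 2 − 1 = 365.
t* = t_{0.025, 365} = 1.966485.
Margin = t* × SE = 1.966485 × 1.0124 = 1.990869.
CI: 7.7824 ± 1.990869 → (5.7915, 9.7733).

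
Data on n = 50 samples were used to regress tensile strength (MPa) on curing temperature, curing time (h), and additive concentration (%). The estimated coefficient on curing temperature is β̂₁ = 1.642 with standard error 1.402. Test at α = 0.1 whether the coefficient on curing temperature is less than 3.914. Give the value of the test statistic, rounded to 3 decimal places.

H₀: β₁ = 3.914 vs H₁: β₁ < 3.914.
t = (β̂₁ − β₁⁰)/SE = (1.642 − 3.914) / 1.402 = -1.621.
df = n − k − 1 = 50 − 3 − 1 = 46.
One-sided p ≈ 0.0560, which is < 0.1, so reject H₀.
There is evidence that the true slope on curing temperature is below 3.914 MPa per unit, holding the other predictors fixed.

t = -1.621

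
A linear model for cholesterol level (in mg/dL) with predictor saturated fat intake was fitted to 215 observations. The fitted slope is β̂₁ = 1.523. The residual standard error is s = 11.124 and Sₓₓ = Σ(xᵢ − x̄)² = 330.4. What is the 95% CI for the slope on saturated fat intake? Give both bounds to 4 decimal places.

(0.3167, 2.7293)

SE(β̂₁) = s/√Sₓₓ = 11.124/√330.4 = 0.611985.
df = n − 2 = 213.
t* = t_{0.025, 213} = 1.971164.
Margin = t* × SE = 1.971164 × 0.611985 = 1.206323.
CI: 1.523 ± 1.206323 → (0.3167, 2.7293).
With 95% confidence, each one-unit increase in saturated fat intake is associated with a change of between 0.3167 and 2.7293 mg/dL in cholesterol level.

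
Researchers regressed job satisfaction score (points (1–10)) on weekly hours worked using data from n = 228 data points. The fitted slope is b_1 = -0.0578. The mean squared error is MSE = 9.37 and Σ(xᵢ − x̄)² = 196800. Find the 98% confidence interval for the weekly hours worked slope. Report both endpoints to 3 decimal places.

SE(b_1) = √(MSE/Sₓₓ) = √(9.37/196800) = 0.00690013.
df = n − 2 = 226.
t* = t_{0.01, 226} = 2.342961.
Margin = t* × SE = 2.342961 × 0.00690013 = 0.01617.
CI: -0.0578 ± 0.01617 → (-0.074, -0.042).
With 98% confidence, each one-unit increase in weekly hours worked is associated with a change of between -0.074 and -0.042 points (1–10) in job satisfaction score.

(-0.074, -0.042)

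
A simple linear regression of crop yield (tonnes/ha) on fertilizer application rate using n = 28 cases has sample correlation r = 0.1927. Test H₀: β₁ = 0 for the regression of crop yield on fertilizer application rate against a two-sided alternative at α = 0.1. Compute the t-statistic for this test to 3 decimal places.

t = r·√(n − 2)/√(1 − r²) = 0.1927·√26/√0.962867 = 1.001.
df = n − 2 = 26.
Two-sided p ≈ 0.3259, which is ≥ 0.1, so fail to reject H₀.
The data do not give significant evidence of a linear association between fertilizer application rate and crop yield.

t = 1.001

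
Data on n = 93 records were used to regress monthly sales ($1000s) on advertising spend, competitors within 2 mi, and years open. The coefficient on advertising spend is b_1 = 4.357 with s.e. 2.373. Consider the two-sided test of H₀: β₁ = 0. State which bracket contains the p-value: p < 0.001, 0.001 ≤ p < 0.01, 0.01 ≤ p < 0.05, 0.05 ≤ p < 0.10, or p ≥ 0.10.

0.05 ≤ p < 0.10

t = 4.357 / 2.373 = 1.836.
df = n − k − 1 = 93 − 3 − 1 = 89.
Two-sided p = 2·P(T_{89} > |t|) ≈ 0.0697.
So 0.05 ≤ p < 0.10.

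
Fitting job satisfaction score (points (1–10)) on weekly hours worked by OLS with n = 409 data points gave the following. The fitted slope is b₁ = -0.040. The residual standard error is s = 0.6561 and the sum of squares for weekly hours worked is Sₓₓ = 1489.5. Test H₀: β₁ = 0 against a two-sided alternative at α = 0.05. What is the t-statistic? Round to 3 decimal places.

SE(b₁) = s/√Sₓₓ = 0.6561/√1489.5 = 0.017.
t = -0.040 / 0.017 = -2.353.
df = n − 2 = 407.
Two-sided p ≈ 0.0191, which is < 0.05, so reject H₀.
There is evidence that weekly hours worked is associated with job satisfaction score.

t = -2.353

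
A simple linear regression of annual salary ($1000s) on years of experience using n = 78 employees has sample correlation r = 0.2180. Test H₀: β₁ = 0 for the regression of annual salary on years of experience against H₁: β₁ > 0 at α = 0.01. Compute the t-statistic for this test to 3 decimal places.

t = r·√(n − 2)/√(1 − r²) = 0.2180·√76/√0.952476 = 1.947.
df = n − 2 = 76.
One-sided p ≈ 0.0276, which is ≥ 0.01, so fail to reject H₀.
The data do not give significant evidence of a linear association between years of experience and annual salary.

t = 1.947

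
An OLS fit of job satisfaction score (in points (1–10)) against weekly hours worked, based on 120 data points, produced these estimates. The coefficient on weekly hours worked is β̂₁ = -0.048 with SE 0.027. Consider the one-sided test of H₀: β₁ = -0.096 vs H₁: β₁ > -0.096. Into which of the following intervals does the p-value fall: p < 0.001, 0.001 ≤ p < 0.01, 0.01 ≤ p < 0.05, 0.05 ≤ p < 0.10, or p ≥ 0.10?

t = (-0.048 − (-0.096)) / 0.027 = 1.778.
df = n − 2 = 120 − 2 = 118.
One-sided p = P(T_{118} > t) ≈ 0.0390.
So 0.01 ≤ p < 0.05.

0.01 ≤ p < 0.05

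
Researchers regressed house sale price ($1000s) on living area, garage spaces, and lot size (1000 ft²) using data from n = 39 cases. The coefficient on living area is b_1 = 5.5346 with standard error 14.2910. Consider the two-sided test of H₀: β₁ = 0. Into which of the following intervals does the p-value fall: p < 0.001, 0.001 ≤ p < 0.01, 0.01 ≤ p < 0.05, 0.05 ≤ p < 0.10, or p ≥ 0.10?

p ≥ 0.10

t = 5.5346 / 14.2910 = 0.387.
df = n − k − 1 = 39 − 3 − 1 = 35.
Two-sided p = 2·P(T_{35} > |t|) ≈ 0.7009.
So p ≥ 0.10.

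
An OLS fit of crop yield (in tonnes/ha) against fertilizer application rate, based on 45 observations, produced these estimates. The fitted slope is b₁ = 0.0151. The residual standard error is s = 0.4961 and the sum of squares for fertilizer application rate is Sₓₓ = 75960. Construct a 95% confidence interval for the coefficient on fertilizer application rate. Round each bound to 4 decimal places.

SE(b₁) = s/√Sₓₓ = 0.4961/√75960 = 0.00180002.
df = n − 2 = 43.
t* = t_{0.025, 43} = 2.016692.
Margin = t* × SE = 2.016692 × 0.00180002 = 0.003630.
CI: 0.0151 ± 0.003630 → (0.0115, 0.0187).
With 95% confidence, each one-unit increase in fertilizer application rate is associated with a change of between 0.0115 and 0.0187 tonnes/ha in crop yield.

(0.0115, 0.0187)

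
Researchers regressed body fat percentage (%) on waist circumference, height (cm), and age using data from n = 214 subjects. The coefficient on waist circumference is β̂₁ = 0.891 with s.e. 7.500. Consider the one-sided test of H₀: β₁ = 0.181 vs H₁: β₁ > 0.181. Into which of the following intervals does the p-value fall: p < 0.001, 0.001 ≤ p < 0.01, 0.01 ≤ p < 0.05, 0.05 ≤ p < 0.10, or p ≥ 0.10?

t = (0.891 − 0.181) / 7.500 = 0.095.
df = n − k − 1 = 214 − 3 − 1 = 210.
One-sided p = P(T_{210} > t) ≈ 0.4623.
So p ≥ 0.10.

p ≥ 0.10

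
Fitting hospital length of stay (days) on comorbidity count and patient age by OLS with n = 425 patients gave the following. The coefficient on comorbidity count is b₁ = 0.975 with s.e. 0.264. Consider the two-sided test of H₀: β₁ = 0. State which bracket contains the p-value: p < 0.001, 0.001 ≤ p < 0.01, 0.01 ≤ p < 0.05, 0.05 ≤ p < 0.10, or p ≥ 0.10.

t = 0.975 / 0.264 = 3.693.
df = n − k − 1 = 425 − 2 − 1 = 422.
Two-sided p = 2·P(T_{422} > |t|) ≈ 0.0003.
So p < 0.001.

p < 0.001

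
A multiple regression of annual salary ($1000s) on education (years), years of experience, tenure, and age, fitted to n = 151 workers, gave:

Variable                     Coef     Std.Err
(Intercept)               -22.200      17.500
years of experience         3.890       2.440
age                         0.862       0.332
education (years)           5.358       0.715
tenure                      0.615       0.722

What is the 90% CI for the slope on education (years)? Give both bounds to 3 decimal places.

Read off: b = 5.358, SE = 0.715 for education (years).
df = n − k − 1 = 151 − 4 − 1 = 146.
t* = t_{0.05, 146} = 1.655357.
Margin = t* × SE = 1.655357 × 0.715 = 1.18358.
CI: 5.358 ± 1.18358 → (4.174, 6.542).

(4.174, 6.542)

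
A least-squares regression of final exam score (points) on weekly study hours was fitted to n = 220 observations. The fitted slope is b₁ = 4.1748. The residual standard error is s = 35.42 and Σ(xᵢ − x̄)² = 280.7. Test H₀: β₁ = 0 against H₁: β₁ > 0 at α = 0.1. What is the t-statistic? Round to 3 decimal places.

t = 1.975

SE(b₁) = s/√Sₓₓ = 35.42/√280.7 = 2.11411.
t = 4.1748 / 2.11411 = 1.975.
df = n − 2 = 218.
One-sided p ≈ 0.0248, which is < 0.1, so reject H₀.
There is evidence that the true slope on weekly study hours is positive.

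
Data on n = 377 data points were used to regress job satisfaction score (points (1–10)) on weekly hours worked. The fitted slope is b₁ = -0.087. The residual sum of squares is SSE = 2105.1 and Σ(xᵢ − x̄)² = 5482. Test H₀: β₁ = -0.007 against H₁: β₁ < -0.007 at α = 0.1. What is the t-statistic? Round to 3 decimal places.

t = -2.500

MSE = SSE/(n − 2) = 2105.1/375 = 5.6136.
SE(b₁) = √(MSE/Sₓₓ) = √(5.6136/5482) = 0.0320001.
t = (-0.087 − (-0.007)) / 0.0320001 = -2.500.
df = n − 2 = 375.
One-sided p ≈ 0.0064, which is < 0.1, so reject H₀.
There is evidence that the true slope on weekly hours worked is below -0.007 points (1–10) per unit.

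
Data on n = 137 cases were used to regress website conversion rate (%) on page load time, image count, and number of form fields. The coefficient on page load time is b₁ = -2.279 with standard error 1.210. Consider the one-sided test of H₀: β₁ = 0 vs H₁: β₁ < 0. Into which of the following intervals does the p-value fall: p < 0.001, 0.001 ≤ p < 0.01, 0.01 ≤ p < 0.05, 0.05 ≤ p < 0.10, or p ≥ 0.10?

0.01 ≤ p < 0.05

t = -2.279 / 1.210 = -1.883.
df = n − k − 1 = 137 − 3 − 1 = 133.
One-sided p = P(T_{133} < t) ≈ 0.0309.
So 0.01 ≤ p < 0.05.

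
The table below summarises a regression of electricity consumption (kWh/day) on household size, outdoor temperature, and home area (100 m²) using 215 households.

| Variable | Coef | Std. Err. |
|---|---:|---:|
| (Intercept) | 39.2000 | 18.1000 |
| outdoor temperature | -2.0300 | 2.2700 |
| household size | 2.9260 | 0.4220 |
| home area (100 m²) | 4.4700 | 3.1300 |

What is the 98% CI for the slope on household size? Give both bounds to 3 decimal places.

(1.937, 3.915)

Read off: b = 2.9260, SE = 0.4220 for household size.
df = n − k − 1 = 215 − 3 − 1 = 211.
t* = t_{0.01, 211} = 2.34415.
Margin = t* × SE = 2.34415 × 0.4220 = 0.98923.
CI: 2.9260 ± 0.98923 → (1.937, 3.915).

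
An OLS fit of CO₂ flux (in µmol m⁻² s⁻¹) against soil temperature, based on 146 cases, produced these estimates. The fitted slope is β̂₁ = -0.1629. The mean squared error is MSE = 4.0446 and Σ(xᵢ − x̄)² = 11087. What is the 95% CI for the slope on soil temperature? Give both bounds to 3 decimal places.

SE(β̂₁) = √(MSE/Sₓₓ) = √(4.0446/11087) = 0.0190999.
df = n − 2 = 144.
t* = t_{0.025, 144} = 1.976575.
Margin = t* × SE = 1.976575 × 0.0190999 = 0.03775.
CI: -0.1629 ± 0.03775 → (-0.201, -0.125).
With 95% confidence, each one-unit increase in soil temperature is associated with a change of between -0.201 and -0.125 µmol m⁻² s⁻¹ in CO₂ flux.

(-0.201, -0.125)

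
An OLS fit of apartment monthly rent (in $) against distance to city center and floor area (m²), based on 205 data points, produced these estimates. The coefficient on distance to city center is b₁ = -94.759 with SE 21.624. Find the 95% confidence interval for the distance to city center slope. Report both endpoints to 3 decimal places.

(-137.397, -52.121)

df = n − k − 1 = 205 − 2 − 1 = 202.
t* = t_{0.025, 202} = 1.971777.
Margin = t* × SE = 1.971777 × 21.624 = 42.63771.
CI: -94.759 ± 42.63771 → (-137.397, -52.121).
With 95% confidence, each one-unit increase in distance to city center is associated with a change of between -137.397 and -52.121 $ in apartment monthly rent, holding the other predictors fixed.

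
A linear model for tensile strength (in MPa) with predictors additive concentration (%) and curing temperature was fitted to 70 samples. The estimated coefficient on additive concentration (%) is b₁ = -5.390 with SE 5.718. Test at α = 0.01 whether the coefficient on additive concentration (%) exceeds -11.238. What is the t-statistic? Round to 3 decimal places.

t = 1.023

H₀: β₁ = -11.238 vs H₁: β₁ > -11.238.
t = (b₁ − β₁⁰)/SE = (-5.390 − (-11.238)) / 5.718 = 1.023.
df = n − k − 1 = 70 − 2 − 1 = 67.
One-sided p ≈ 0.1551, which is ≥ 0.01, so fail to reject H₀.
The data do not give significant evidence that the true slope on additive concentration (%) exceeds -11.238 MPa per unit, holding the other predictors fixed.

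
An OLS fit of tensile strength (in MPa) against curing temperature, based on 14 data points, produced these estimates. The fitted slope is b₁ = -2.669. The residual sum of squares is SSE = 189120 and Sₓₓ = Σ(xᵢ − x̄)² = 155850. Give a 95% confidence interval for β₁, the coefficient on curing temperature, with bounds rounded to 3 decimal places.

(-3.362, -1.976)

MSE = SSE/(n − 2) = 189120/12 = 15760.
SE(b₁) = √(MSE/Sₓₓ) = √(15760/155850) = 0.317998.
df = n − 2 = 12.
t* = t_{0.025, 12} = 2.178813.
Margin = t* × SE = 2.178813 × 0.317998 = 0.69286.
CI: -2.669 ± 0.69286 → (-3.362, -1.976).
With 95% confidence, each one-unit increase in curing temperature is associated with a change of between -3.362 and -1.976 MPa in tensile strength.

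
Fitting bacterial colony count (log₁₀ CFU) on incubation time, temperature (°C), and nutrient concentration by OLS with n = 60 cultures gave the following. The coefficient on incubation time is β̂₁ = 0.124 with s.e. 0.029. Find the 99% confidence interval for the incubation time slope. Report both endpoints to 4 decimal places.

df = n − k − 1 = 60 − 3 − 1 = 56.
t* = t_{0.005, 56} = 2.666512.
Margin = t* × SE = 2.666512 × 0.029 = 0.077329.
CI: 0.124 ± 0.077329 → (0.0467, 0.2013).
With 99% confidence, each one-unit increase in incubation time is associated with a change of between 0.0467 and 0.2013 log₁₀ CFU in bacterial colony count, holding the other predictors fixed.

(0.0467, 0.2013)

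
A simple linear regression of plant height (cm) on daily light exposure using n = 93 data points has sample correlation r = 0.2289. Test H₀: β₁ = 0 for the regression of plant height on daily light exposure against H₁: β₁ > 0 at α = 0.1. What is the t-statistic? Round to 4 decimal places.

t = r·√(n − 2)/√(1 − r²) = 0.2289·√91/√0.947605 = 2.2431.
df = n − 2 = 91.
One-sided p ≈ 0.0137, which is < 0.1, so reject H₀.
There is evidence of a linear association between daily light exposure and plant height.

t = 2.2431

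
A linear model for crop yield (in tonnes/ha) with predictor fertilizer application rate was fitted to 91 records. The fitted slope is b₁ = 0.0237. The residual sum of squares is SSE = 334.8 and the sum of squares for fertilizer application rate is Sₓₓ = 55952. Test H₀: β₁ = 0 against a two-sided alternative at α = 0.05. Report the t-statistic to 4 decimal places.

t = 2.8904

MSE = SSE/(n − 2) = 334.8/89 = 3.7618.
SE(b₁) = √(MSE/Sₓₓ) = √(3.7618/55952) = 0.00819955.
t = 0.0237 / 0.00819955 = 2.8904.
df = n − 2 = 89.
Two-sided p ≈ 0.0048, which is < 0.05, so reject H₀.
There is evidence that fertilizer application rate is associated with crop yield.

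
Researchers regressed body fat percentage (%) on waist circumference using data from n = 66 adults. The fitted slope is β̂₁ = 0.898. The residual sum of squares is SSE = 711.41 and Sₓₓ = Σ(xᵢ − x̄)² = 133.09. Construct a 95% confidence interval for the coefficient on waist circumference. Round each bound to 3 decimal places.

MSE = SSE/(n − 2) = 711.41/64 = 11.1158.
SE(β̂₁) = √(MSE/Sₓₓ) = √(11.1158/133.09) = 0.289.
df = n − 2 = 64.
t* = t_{0.025, 64} = 1.99773.
Margin = t* × SE = 1.99773 × 0.289 = 0.57734.
CI: 0.898 ± 0.57734 → (0.321, 1.475).
With 95% confidence, each one-unit increase in waist circumference is associated with a change of between 0.321 and 1.475 % in body fat percentage.

(0.321, 1.475)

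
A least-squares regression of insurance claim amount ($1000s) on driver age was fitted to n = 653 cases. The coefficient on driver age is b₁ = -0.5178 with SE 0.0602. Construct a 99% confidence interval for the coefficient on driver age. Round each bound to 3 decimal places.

df = n − 2 = 653 − 2 = 651.
t* = t_{0.005, 651} = 2.583402.
Margin = t* × SE = 2.583402 × 0.0602 = 0.15552.
CI: -0.5178 ± 0.15552 → (-0.673, -0.362).
With 99% confidence, each one-unit increase in driver age is associated with a change of between -0.673 and -0.362 $1000s in insurance claim amount.

(-0.673, -0.362)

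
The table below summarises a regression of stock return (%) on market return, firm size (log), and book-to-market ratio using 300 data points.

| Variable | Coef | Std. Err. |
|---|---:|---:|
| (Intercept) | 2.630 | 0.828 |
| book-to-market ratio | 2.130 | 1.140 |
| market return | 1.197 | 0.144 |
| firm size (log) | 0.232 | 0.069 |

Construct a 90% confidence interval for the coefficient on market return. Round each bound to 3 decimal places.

(0.959, 1.435)

Read off: b = 1.197, SE = 0.144 for market return.
df = n − k − 1 = 300 − 3 − 1 = 296.
t* = t_{0.05, 296} = 1.650018.
Margin = t* × SE = 1.650018 × 0.144 = 0.23760.
CI: 1.197 ± 0.23760 → (0.959, 1.435).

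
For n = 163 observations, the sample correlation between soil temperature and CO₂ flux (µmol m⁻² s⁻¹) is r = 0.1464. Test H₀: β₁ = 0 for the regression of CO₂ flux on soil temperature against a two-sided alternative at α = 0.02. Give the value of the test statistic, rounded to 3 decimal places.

t = r·√(n − 2)/√(1 − r²) = 0.1464·√161/√0.978567 = 1.878.
df = n − 2 = 161.
Two-sided p ≈ 0.0622, which is ≥ 0.02, so fail to reject H₀.
The data do not give significant evidence of a linear association between soil temperature and CO₂ flux.

t = 1.878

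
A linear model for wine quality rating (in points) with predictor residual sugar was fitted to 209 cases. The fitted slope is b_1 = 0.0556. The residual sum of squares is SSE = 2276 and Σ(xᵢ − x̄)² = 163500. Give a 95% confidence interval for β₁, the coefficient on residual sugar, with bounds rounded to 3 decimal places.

MSE = SSE/(n − 2) = 2276/207 = 10.9952.
SE(b_1) = √(MSE/Sₓₓ) = √(10.9952/163500) = 0.00820053.
df = n − 2 = 207.
t* = t_{0.025, 207} = 1.97149.
Margin = t* × SE = 1.97149 × 0.00820053 = 0.01617.
CI: 0.0556 ± 0.01617 → (0.039, 0.072).
With 95% confidence, each one-unit increase in residual sugar is associated with a change of between 0.039 and 0.072 points in wine quality rating.

(0.039, 0.072)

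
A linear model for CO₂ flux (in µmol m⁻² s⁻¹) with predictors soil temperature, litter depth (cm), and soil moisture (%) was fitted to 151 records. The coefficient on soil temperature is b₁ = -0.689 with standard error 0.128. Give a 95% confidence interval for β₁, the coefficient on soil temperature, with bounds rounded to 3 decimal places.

df = n − k − 1 = 151 − 3 − 1 = 147.
t* = t_{0.025, 147} = 1.976233.
Margin = t* × SE = 1.976233 × 0.128 = 0.25296.
CI: -0.689 ± 0.25296 → (-0.942, -0.436).
With 95% confidence, each one-unit increase in soil temperature is associated with a change of between -0.942 and -0.436 µmol m⁻² s⁻¹ in CO₂ flux, holding the other predictors fixed.

(-0.942, -0.436)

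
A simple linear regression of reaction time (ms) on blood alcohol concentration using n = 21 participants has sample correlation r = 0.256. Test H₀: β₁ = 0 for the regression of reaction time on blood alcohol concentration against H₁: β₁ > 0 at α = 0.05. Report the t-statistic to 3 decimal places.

t = 1.154

t = r·√(n − 2)/√(1 − r²) = 0.256·√19/√0.934464 = 1.154.
df = n − 2 = 19.
One-sided p ≈ 0.1313, which is ≥ 0.05, so fail to reject H₀.
The data do not give significant evidence of a linear association between blood alcohol concentration and reaction time.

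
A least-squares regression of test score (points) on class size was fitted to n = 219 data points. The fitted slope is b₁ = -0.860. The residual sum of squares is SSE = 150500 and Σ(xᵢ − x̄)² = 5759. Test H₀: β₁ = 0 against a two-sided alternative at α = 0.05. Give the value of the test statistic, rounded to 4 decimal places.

t = -2.4782

MSE = SSE/(n − 2) = 150500/217 = 693.548.
SE(b₁) = √(MSE/Sₓₓ) = √(693.548/5759) = 0.347028.
t = -0.860 / 0.347028 = -2.4782.
df = n − 2 = 217.
Two-sided p ≈ 0.0140, which is < 0.05, so reject H₀.
There is evidence that class size is associated with test score.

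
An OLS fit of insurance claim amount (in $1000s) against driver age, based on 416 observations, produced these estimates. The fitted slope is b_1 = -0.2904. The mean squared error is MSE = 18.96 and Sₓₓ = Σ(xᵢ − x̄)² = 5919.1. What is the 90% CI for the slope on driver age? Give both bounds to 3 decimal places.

SE(b_1) = √(MSE/Sₓₓ) = √(18.96/5919.1) = 0.0565967.
df = n − 2 = 414.
t* = t_{0.05, 414} = 1.648543.
Margin = t* × SE = 1.648543 × 0.0565967 = 0.09330.
CI: -0.2904 ± 0.09330 → (-0.384, -0.197).
With 90% confidence, each one-unit increase in driver age is associated with a change of between -0.384 and -0.197 $1000s in insurance claim amount.

(-0.384, -0.197)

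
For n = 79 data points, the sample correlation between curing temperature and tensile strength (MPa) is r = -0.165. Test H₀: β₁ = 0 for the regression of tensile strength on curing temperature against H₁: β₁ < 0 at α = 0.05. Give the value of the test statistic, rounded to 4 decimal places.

t = -1.4680

t = r·√(n − 2)/√(1 − r²) = -0.165·√77/√0.972775 = -1.4680.
df = n − 2 = 77.
One-sided p ≈ 0.0731, which is ≥ 0.05, so fail to reject H₀.
The data do not give significant evidence of a linear association between curing temperature and tensile strength.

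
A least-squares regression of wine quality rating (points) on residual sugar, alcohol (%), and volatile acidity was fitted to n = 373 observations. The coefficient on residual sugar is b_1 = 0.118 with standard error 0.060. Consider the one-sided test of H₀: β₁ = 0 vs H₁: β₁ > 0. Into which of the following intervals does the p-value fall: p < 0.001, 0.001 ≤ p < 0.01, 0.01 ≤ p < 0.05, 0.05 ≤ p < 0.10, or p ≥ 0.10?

0.01 ≤ p < 0.05

t = 0.118 / 0.060 = 1.967.
df = n − k − 1 = 373 − 3 − 1 = 369.
One-sided p = P(T_{369} > t) ≈ 0.0250.
So 0.01 ≤ p < 0.05.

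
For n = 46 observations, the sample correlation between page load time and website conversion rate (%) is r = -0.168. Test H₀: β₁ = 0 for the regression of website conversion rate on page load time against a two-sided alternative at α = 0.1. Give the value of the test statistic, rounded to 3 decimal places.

t = r·√(n − 2)/√(1 − r²) = -0.168·√44/√0.971776 = -1.130.
df = n − 2 = 44.
Two-sided p ≈ 0.2644, which is ≥ 0.1, so fail to reject H₀.
The data do not give significant evidence of a linear association between page load time and website conversion rate.

t = -1.130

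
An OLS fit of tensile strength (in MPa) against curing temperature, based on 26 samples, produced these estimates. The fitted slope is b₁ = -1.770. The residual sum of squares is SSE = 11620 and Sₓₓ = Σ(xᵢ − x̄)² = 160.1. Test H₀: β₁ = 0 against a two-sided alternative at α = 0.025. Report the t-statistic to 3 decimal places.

t = -1.018

MSE = SSE/(n − 2) = 11620/24 = 484.167.
SE(b₁) = √(MSE/Sₓₓ) = √(484.167/160.1) = 1.73901.
t = -1.770 / 1.73901 = -1.018.
df = n − 2 = 24.
Two-sided p ≈ 0.3189, which is ≥ 0.025, so fail to reject H₀.
The data do not give significant evidence of an association between curing temperature and tensile strength.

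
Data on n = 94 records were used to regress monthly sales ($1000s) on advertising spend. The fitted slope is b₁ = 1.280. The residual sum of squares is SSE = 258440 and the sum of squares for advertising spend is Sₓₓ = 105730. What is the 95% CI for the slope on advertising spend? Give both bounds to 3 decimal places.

(0.956, 1.604)

MSE = SSE/(n − 2) = 258440/92 = 2809.13.
SE(b₁) = √(MSE/Sₓₓ) = √(2809.13/105730) = 0.163.
df = n − 2 = 92.
t* = t_{0.025, 92} = 1.986086.
Margin = t* × SE = 1.986086 × 0.163 = 0.32373.
CI: 1.280 ± 0.32373 → (0.956, 1.604).
With 95% confidence, each one-unit increase in advertising spend is associated with a change of between 0.956 and 1.604 $1000s in monthly sales.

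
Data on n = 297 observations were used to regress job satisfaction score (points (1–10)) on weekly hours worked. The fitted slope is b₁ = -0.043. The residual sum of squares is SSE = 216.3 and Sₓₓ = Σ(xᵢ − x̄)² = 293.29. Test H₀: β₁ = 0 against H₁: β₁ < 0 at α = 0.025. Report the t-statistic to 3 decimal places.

MSE = SSE/(n − 2) = 216.3/295 = 0.73322.
SE(b₁) = √(MSE/Sₓₓ) = √(0.73322/293.29) = 0.0499998.
t = -0.043 / 0.0499998 = -0.860.
df = n − 2 = 295.
One-sided p ≈ 0.1952, which is ≥ 0.025, so fail to reject H₀.
The data do not give significant evidence that the true slope on weekly hours worked is negative.

t = -0.860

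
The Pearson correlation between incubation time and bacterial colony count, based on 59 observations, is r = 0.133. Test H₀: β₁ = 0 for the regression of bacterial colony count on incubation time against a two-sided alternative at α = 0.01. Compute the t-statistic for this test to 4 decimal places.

t = 1.0131

t = r·√(n − 2)/√(1 − r²) = 0.133·√57/√0.982311 = 1.0131.
df = n − 2 = 57.
Two-sided p ≈ 0.3153, which is ≥ 0.01, so fail to reject H₀.
The data do not give significant evidence of a linear association between incubation time and bacterial colony count.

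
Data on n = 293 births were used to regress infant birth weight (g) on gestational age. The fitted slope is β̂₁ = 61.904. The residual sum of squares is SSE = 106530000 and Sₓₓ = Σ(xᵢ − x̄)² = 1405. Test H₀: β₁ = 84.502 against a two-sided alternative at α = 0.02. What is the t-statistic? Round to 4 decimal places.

MSE = SSE/(n − 2) = 106530000/291 = 366082.
SE(β̂₁) = √(MSE/Sₓₓ) = √(366082/1405) = 16.1418.
t = (61.904 − 84.502) / 16.1418 = -1.4000.
df = n − 2 = 291.
Two-sided p ≈ 0.1626, which is ≥ 0.02, so fail to reject H₀.
The data are consistent with a true slope of 84.502 g per unit of gestational age.

t = -1.4000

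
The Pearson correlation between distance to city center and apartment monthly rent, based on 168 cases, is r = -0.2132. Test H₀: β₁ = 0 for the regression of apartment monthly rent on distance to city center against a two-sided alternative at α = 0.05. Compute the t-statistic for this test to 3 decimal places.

t = -2.812

t = r·√(n − 2)/√(1 − r²) = -0.2132·√166/√0.954546 = -2.812.
df = n − 2 = 166.
Two-sided p ≈ 0.0055, which is < 0.05, so reject H₀.
There is evidence of a linear association between distance to city center and apartment monthly rent.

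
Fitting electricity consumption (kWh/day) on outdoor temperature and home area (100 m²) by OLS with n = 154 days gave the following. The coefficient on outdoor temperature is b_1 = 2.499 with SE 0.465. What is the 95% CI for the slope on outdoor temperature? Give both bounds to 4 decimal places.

(1.5803, 3.4177)

df = n − k − 1 = 154 − 2 − 1 = 151.
t* = t_{0.025, 151} = 1.975799.
Margin = t* × SE = 1.975799 × 0.465 = 0.918746.
CI: 2.499 ± 0.918746 → (1.5803, 3.4177).
With 95% confidence, each one-unit increase in outdoor temperature is associated with a change of between 1.5803 and 3.4177 kWh/day in electricity consumption, holding the other predictors fixed.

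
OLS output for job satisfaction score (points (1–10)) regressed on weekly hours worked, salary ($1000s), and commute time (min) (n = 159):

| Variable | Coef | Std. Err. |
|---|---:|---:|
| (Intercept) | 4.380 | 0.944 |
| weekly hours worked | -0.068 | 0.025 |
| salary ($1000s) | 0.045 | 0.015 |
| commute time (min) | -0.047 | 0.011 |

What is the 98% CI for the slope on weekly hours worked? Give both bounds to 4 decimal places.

Read off: b = -0.068, SE = 0.025 for weekly hours worked.
df = n − k − 1 = 159 − 3 − 1 = 155.
t* = t_{0.01, 155} = 2.350646.
Margin = t* × SE = 2.350646 × 0.025 = 0.058766.
CI: -0.068 ± 0.058766 → (-0.1268, -0.0092).

(-0.1268, -0.0092)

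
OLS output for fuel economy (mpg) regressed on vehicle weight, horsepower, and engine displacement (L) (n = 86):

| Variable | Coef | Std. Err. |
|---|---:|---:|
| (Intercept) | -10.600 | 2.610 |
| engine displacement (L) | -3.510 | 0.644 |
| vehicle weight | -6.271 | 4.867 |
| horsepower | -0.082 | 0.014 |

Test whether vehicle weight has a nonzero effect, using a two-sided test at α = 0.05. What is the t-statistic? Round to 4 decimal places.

t = -1.2885

Read off: b = -6.271, SE = 4.867 for vehicle weight.
H₀: β₁ = 0 vs H₁: β₁ ≠ 0.
t = -6.271 / 4.867 = -1.2885.
df = n − k − 1 = 86 − 3 − 1 = 82.
Two-sided p ≈ 0.2012, which is ≥ 0.05, so fail to reject H₀.
The data do not give significant evidence of an association between vehicle weight and fuel economy, after adjusting for the other predictors.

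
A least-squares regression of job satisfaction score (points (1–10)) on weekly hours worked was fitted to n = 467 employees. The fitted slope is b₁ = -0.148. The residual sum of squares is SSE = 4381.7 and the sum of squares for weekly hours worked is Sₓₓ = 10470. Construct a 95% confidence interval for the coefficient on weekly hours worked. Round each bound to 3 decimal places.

MSE = SSE/(n − 2) = 4381.7/465 = 9.42301.
SE(b₁) = √(MSE/Sₓₓ) = √(9.42301/10470) = 0.03.
df = n − 2 = 465.
t* = t_{0.025, 465} = 1.965079.
Margin = t* × SE = 1.965079 × 0.03 = 0.05895.
CI: -0.148 ± 0.05895 → (-0.207, -0.089).
With 95% confidence, each one-unit increase in weekly hours worked is associated with a change of between -0.207 and -0.089 points (1–10) in job satisfaction score.

(-0.207, -0.089)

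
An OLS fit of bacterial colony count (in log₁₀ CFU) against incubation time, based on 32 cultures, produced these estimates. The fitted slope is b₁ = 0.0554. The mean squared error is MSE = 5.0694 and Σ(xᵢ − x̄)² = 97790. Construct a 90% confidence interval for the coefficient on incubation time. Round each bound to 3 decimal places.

SE(b₁) = √(MSE/Sₓₓ) = √(5.0694/97790) = 0.00719998.
df = n − 2 = 30.
t* = t_{0.05, 30} = 1.697261.
Margin = t* × SE = 1.697261 × 0.00719998 = 0.01222.
CI: 0.0554 ± 0.01222 → (0.043, 0.068).
With 90% confidence, each one-unit increase in incubation time is associated with a change of between 0.043 and 0.068 log₁₀ CFU in bacterial colony count.

(0.043, 0.068)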